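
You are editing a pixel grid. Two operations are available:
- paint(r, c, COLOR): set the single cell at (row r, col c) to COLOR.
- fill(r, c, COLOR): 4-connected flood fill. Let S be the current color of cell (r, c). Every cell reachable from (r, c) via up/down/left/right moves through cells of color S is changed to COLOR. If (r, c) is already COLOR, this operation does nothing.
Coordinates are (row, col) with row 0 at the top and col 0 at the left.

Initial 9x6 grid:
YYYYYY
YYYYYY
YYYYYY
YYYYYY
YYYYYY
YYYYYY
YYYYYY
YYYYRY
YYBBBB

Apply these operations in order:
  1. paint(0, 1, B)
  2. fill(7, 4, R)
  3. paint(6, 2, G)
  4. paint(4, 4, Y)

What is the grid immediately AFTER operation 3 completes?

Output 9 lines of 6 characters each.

After op 1 paint(0,1,B):
YBYYYY
YYYYYY
YYYYYY
YYYYYY
YYYYYY
YYYYYY
YYYYYY
YYYYRY
YYBBBB
After op 2 fill(7,4,R) [0 cells changed]:
YBYYYY
YYYYYY
YYYYYY
YYYYYY
YYYYYY
YYYYYY
YYYYYY
YYYYRY
YYBBBB
After op 3 paint(6,2,G):
YBYYYY
YYYYYY
YYYYYY
YYYYYY
YYYYYY
YYYYYY
YYGYYY
YYYYRY
YYBBBB

Answer: YBYYYY
YYYYYY
YYYYYY
YYYYYY
YYYYYY
YYYYYY
YYGYYY
YYYYRY
YYBBBB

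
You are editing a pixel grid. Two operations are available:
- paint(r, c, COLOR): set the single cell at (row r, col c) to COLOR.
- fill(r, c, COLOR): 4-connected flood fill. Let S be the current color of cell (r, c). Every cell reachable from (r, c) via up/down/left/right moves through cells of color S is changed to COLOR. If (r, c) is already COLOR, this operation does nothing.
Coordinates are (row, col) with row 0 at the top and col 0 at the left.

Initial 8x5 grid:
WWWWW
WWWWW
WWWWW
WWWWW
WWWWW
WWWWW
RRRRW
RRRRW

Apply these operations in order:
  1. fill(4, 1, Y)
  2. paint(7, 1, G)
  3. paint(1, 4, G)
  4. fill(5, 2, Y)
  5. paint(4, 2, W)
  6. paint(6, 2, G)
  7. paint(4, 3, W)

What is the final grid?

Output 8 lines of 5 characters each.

After op 1 fill(4,1,Y) [32 cells changed]:
YYYYY
YYYYY
YYYYY
YYYYY
YYYYY
YYYYY
RRRRY
RRRRY
After op 2 paint(7,1,G):
YYYYY
YYYYY
YYYYY
YYYYY
YYYYY
YYYYY
RRRRY
RGRRY
After op 3 paint(1,4,G):
YYYYY
YYYYG
YYYYY
YYYYY
YYYYY
YYYYY
RRRRY
RGRRY
After op 4 fill(5,2,Y) [0 cells changed]:
YYYYY
YYYYG
YYYYY
YYYYY
YYYYY
YYYYY
RRRRY
RGRRY
After op 5 paint(4,2,W):
YYYYY
YYYYG
YYYYY
YYYYY
YYWYY
YYYYY
RRRRY
RGRRY
After op 6 paint(6,2,G):
YYYYY
YYYYG
YYYYY
YYYYY
YYWYY
YYYYY
RRGRY
RGRRY
After op 7 paint(4,3,W):
YYYYY
YYYYG
YYYYY
YYYYY
YYWWY
YYYYY
RRGRY
RGRRY

Answer: YYYYY
YYYYG
YYYYY
YYYYY
YYWWY
YYYYY
RRGRY
RGRRY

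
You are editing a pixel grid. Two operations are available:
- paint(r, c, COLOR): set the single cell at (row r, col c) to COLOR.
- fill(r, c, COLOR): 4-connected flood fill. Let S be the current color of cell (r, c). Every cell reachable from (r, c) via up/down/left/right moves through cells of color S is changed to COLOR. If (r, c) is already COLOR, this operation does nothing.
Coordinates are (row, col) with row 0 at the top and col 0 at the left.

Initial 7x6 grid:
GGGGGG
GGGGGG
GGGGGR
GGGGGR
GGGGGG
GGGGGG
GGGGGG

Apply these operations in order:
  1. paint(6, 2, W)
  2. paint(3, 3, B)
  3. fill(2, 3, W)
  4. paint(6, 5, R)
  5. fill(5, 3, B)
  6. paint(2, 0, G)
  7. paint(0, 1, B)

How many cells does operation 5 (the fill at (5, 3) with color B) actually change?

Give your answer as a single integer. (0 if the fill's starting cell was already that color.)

After op 1 paint(6,2,W):
GGGGGG
GGGGGG
GGGGGR
GGGGGR
GGGGGG
GGGGGG
GGWGGG
After op 2 paint(3,3,B):
GGGGGG
GGGGGG
GGGGGR
GGGBGR
GGGGGG
GGGGGG
GGWGGG
After op 3 fill(2,3,W) [38 cells changed]:
WWWWWW
WWWWWW
WWWWWR
WWWBWR
WWWWWW
WWWWWW
WWWWWW
After op 4 paint(6,5,R):
WWWWWW
WWWWWW
WWWWWR
WWWBWR
WWWWWW
WWWWWW
WWWWWR
After op 5 fill(5,3,B) [38 cells changed]:
BBBBBB
BBBBBB
BBBBBR
BBBBBR
BBBBBB
BBBBBB
BBBBBR

Answer: 38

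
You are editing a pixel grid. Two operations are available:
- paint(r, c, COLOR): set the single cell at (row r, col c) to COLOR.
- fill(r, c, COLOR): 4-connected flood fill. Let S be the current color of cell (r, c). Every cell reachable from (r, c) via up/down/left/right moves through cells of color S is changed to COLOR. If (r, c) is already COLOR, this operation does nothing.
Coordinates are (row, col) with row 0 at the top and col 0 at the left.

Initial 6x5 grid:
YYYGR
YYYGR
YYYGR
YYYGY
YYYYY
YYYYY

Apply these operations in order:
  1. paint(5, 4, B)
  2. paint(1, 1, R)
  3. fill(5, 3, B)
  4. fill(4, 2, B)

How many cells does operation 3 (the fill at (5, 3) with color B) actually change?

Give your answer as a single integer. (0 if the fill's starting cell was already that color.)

After op 1 paint(5,4,B):
YYYGR
YYYGR
YYYGR
YYYGY
YYYYY
YYYYB
After op 2 paint(1,1,R):
YYYGR
YRYGR
YYYGR
YYYGY
YYYYY
YYYYB
After op 3 fill(5,3,B) [21 cells changed]:
BBBGR
BRBGR
BBBGR
BBBGB
BBBBB
BBBBB

Answer: 21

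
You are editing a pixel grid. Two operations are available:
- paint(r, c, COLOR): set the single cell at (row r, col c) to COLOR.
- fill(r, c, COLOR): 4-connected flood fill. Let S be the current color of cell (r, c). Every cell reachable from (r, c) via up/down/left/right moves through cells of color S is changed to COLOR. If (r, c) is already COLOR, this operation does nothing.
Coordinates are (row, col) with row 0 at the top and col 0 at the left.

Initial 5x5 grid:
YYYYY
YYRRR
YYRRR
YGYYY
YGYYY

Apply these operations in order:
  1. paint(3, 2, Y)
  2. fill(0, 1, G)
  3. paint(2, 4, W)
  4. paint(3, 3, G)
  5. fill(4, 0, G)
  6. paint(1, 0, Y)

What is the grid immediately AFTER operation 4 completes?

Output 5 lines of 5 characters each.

After op 1 paint(3,2,Y):
YYYYY
YYRRR
YYRRR
YGYYY
YGYYY
After op 2 fill(0,1,G) [11 cells changed]:
GGGGG
GGRRR
GGRRR
GGYYY
GGYYY
After op 3 paint(2,4,W):
GGGGG
GGRRR
GGRRW
GGYYY
GGYYY
After op 4 paint(3,3,G):
GGGGG
GGRRR
GGRRW
GGYGY
GGYYY

Answer: GGGGG
GGRRR
GGRRW
GGYGY
GGYYY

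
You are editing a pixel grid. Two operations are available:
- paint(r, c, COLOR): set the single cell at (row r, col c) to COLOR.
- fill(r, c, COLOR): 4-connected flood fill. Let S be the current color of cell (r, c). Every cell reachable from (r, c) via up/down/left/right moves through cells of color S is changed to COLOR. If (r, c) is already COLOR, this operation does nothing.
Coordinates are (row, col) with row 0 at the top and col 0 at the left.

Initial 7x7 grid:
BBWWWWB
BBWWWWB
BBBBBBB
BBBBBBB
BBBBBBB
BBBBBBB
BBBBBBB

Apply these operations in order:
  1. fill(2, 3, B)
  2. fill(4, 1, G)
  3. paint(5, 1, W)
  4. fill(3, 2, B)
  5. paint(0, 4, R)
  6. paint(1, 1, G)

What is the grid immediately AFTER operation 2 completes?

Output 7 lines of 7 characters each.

Answer: GGWWWWG
GGWWWWG
GGGGGGG
GGGGGGG
GGGGGGG
GGGGGGG
GGGGGGG

Derivation:
After op 1 fill(2,3,B) [0 cells changed]:
BBWWWWB
BBWWWWB
BBBBBBB
BBBBBBB
BBBBBBB
BBBBBBB
BBBBBBB
After op 2 fill(4,1,G) [41 cells changed]:
GGWWWWG
GGWWWWG
GGGGGGG
GGGGGGG
GGGGGGG
GGGGGGG
GGGGGGG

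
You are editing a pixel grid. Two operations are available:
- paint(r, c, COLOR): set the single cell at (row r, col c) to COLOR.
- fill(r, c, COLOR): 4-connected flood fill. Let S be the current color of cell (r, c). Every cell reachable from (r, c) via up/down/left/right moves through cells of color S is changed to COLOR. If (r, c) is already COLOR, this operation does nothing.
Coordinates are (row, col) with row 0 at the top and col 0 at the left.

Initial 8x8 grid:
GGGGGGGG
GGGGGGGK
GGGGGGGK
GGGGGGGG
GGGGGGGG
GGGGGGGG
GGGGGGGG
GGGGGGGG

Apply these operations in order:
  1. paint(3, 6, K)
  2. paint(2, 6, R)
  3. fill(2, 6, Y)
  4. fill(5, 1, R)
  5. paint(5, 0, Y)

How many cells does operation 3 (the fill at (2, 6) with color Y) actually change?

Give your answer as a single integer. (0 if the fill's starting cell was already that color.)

Answer: 1

Derivation:
After op 1 paint(3,6,K):
GGGGGGGG
GGGGGGGK
GGGGGGGK
GGGGGGKG
GGGGGGGG
GGGGGGGG
GGGGGGGG
GGGGGGGG
After op 2 paint(2,6,R):
GGGGGGGG
GGGGGGGK
GGGGGGRK
GGGGGGKG
GGGGGGGG
GGGGGGGG
GGGGGGGG
GGGGGGGG
After op 3 fill(2,6,Y) [1 cells changed]:
GGGGGGGG
GGGGGGGK
GGGGGGYK
GGGGGGKG
GGGGGGGG
GGGGGGGG
GGGGGGGG
GGGGGGGG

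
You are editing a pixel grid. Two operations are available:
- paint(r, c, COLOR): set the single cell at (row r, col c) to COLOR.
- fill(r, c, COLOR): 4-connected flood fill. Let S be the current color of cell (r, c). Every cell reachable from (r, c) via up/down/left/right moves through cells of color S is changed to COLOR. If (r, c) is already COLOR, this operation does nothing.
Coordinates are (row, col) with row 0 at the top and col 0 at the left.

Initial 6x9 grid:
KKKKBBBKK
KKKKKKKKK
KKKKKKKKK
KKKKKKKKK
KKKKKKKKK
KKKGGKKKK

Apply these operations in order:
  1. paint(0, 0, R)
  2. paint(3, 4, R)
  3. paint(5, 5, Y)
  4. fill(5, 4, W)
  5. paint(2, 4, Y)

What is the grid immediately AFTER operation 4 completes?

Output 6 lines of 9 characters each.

After op 1 paint(0,0,R):
RKKKBBBKK
KKKKKKKKK
KKKKKKKKK
KKKKKKKKK
KKKKKKKKK
KKKGGKKKK
After op 2 paint(3,4,R):
RKKKBBBKK
KKKKKKKKK
KKKKKKKKK
KKKKRKKKK
KKKKKKKKK
KKKGGKKKK
After op 3 paint(5,5,Y):
RKKKBBBKK
KKKKKKKKK
KKKKKKKKK
KKKKRKKKK
KKKKKKKKK
KKKGGYKKK
After op 4 fill(5,4,W) [2 cells changed]:
RKKKBBBKK
KKKKKKKKK
KKKKKKKKK
KKKKRKKKK
KKKKKKKKK
KKKWWYKKK

Answer: RKKKBBBKK
KKKKKKKKK
KKKKKKKKK
KKKKRKKKK
KKKKKKKKK
KKKWWYKKK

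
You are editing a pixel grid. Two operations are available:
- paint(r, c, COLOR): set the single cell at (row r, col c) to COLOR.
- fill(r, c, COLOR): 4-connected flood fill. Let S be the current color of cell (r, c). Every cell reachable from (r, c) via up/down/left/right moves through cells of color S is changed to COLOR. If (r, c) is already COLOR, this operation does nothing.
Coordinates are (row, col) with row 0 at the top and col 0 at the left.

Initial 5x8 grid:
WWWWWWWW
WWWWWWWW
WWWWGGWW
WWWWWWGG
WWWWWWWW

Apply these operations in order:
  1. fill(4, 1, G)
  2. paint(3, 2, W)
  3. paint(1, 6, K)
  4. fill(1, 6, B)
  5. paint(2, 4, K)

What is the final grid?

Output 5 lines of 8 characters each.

After op 1 fill(4,1,G) [36 cells changed]:
GGGGGGGG
GGGGGGGG
GGGGGGGG
GGGGGGGG
GGGGGGGG
After op 2 paint(3,2,W):
GGGGGGGG
GGGGGGGG
GGGGGGGG
GGWGGGGG
GGGGGGGG
After op 3 paint(1,6,K):
GGGGGGGG
GGGGGGKG
GGGGGGGG
GGWGGGGG
GGGGGGGG
After op 4 fill(1,6,B) [1 cells changed]:
GGGGGGGG
GGGGGGBG
GGGGGGGG
GGWGGGGG
GGGGGGGG
After op 5 paint(2,4,K):
GGGGGGGG
GGGGGGBG
GGGGKGGG
GGWGGGGG
GGGGGGGG

Answer: GGGGGGGG
GGGGGGBG
GGGGKGGG
GGWGGGGG
GGGGGGGG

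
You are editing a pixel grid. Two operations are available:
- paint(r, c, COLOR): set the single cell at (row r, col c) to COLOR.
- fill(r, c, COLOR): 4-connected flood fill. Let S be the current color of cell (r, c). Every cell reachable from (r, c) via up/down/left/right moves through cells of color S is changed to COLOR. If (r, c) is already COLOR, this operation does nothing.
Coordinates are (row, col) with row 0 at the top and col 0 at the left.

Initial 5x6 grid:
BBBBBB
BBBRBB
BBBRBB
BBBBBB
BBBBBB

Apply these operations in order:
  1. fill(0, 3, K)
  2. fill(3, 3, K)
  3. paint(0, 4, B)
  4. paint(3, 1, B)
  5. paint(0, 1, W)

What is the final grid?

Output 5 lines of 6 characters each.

Answer: KWKKBK
KKKRKK
KKKRKK
KBKKKK
KKKKKK

Derivation:
After op 1 fill(0,3,K) [28 cells changed]:
KKKKKK
KKKRKK
KKKRKK
KKKKKK
KKKKKK
After op 2 fill(3,3,K) [0 cells changed]:
KKKKKK
KKKRKK
KKKRKK
KKKKKK
KKKKKK
After op 3 paint(0,4,B):
KKKKBK
KKKRKK
KKKRKK
KKKKKK
KKKKKK
After op 4 paint(3,1,B):
KKKKBK
KKKRKK
KKKRKK
KBKKKK
KKKKKK
After op 5 paint(0,1,W):
KWKKBK
KKKRKK
KKKRKK
KBKKKK
KKKKKK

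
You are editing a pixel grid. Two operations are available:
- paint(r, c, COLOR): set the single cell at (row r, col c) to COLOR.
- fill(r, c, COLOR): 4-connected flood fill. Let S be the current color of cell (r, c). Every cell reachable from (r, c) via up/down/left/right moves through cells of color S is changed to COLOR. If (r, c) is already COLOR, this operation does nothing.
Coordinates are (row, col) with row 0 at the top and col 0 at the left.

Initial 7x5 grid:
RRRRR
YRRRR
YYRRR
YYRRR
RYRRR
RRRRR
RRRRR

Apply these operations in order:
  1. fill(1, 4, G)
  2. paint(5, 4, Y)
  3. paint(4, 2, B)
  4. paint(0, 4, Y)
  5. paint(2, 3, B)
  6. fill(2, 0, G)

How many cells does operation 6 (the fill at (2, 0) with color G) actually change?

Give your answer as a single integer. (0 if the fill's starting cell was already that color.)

Answer: 6

Derivation:
After op 1 fill(1,4,G) [29 cells changed]:
GGGGG
YGGGG
YYGGG
YYGGG
GYGGG
GGGGG
GGGGG
After op 2 paint(5,4,Y):
GGGGG
YGGGG
YYGGG
YYGGG
GYGGG
GGGGY
GGGGG
After op 3 paint(4,2,B):
GGGGG
YGGGG
YYGGG
YYGGG
GYBGG
GGGGY
GGGGG
After op 4 paint(0,4,Y):
GGGGY
YGGGG
YYGGG
YYGGG
GYBGG
GGGGY
GGGGG
After op 5 paint(2,3,B):
GGGGY
YGGGG
YYGBG
YYGGG
GYBGG
GGGGY
GGGGG
After op 6 fill(2,0,G) [6 cells changed]:
GGGGY
GGGGG
GGGBG
GGGGG
GGBGG
GGGGY
GGGGG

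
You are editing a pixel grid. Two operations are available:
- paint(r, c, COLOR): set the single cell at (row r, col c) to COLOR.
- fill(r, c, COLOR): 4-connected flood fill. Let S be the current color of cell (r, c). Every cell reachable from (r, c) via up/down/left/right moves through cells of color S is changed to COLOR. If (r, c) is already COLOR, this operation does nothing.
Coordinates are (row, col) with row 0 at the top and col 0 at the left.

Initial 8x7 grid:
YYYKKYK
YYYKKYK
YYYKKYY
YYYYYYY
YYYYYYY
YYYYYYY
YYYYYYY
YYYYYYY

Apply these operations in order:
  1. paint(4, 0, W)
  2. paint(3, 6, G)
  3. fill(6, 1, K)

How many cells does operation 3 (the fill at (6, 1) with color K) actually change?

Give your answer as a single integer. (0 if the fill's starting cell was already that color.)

Answer: 46

Derivation:
After op 1 paint(4,0,W):
YYYKKYK
YYYKKYK
YYYKKYY
YYYYYYY
WYYYYYY
YYYYYYY
YYYYYYY
YYYYYYY
After op 2 paint(3,6,G):
YYYKKYK
YYYKKYK
YYYKKYY
YYYYYYG
WYYYYYY
YYYYYYY
YYYYYYY
YYYYYYY
After op 3 fill(6,1,K) [46 cells changed]:
KKKKKKK
KKKKKKK
KKKKKKK
KKKKKKG
WKKKKKK
KKKKKKK
KKKKKKK
KKKKKKK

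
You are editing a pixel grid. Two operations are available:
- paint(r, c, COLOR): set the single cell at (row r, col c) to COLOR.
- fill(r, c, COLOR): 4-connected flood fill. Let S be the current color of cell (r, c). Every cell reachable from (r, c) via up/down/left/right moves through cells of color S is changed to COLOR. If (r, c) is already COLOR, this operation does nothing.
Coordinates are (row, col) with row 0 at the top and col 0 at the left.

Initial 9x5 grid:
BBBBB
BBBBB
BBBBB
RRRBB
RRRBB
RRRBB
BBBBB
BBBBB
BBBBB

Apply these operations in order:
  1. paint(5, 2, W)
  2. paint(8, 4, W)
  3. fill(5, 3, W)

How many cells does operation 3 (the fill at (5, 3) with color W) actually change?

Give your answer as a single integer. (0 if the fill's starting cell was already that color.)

After op 1 paint(5,2,W):
BBBBB
BBBBB
BBBBB
RRRBB
RRRBB
RRWBB
BBBBB
BBBBB
BBBBB
After op 2 paint(8,4,W):
BBBBB
BBBBB
BBBBB
RRRBB
RRRBB
RRWBB
BBBBB
BBBBB
BBBBW
After op 3 fill(5,3,W) [35 cells changed]:
WWWWW
WWWWW
WWWWW
RRRWW
RRRWW
RRWWW
WWWWW
WWWWW
WWWWW

Answer: 35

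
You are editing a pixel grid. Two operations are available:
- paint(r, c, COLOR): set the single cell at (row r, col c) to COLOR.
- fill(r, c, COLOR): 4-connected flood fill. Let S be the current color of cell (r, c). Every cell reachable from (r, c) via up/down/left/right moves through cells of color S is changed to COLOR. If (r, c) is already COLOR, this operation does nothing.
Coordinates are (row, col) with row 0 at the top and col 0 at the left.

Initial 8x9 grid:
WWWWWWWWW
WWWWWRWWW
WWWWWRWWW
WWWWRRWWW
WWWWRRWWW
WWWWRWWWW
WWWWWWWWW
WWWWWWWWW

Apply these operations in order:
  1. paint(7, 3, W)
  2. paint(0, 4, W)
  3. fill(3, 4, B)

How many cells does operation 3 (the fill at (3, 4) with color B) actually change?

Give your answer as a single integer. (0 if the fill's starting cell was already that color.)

After op 1 paint(7,3,W):
WWWWWWWWW
WWWWWRWWW
WWWWWRWWW
WWWWRRWWW
WWWWRRWWW
WWWWRWWWW
WWWWWWWWW
WWWWWWWWW
After op 2 paint(0,4,W):
WWWWWWWWW
WWWWWRWWW
WWWWWRWWW
WWWWRRWWW
WWWWRRWWW
WWWWRWWWW
WWWWWWWWW
WWWWWWWWW
After op 3 fill(3,4,B) [7 cells changed]:
WWWWWWWWW
WWWWWBWWW
WWWWWBWWW
WWWWBBWWW
WWWWBBWWW
WWWWBWWWW
WWWWWWWWW
WWWWWWWWW

Answer: 7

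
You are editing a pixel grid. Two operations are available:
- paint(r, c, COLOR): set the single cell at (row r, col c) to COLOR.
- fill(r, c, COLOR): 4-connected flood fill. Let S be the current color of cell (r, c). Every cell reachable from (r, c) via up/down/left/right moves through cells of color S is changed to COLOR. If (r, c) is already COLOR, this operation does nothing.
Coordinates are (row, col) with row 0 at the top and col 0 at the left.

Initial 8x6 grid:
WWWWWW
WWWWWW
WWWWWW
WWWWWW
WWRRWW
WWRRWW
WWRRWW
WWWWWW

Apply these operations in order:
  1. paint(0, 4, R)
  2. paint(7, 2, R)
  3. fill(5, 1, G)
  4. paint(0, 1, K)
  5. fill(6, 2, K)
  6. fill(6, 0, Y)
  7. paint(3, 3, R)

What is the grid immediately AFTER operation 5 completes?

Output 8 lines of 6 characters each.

After op 1 paint(0,4,R):
WWWWRW
WWWWWW
WWWWWW
WWWWWW
WWRRWW
WWRRWW
WWRRWW
WWWWWW
After op 2 paint(7,2,R):
WWWWRW
WWWWWW
WWWWWW
WWWWWW
WWRRWW
WWRRWW
WWRRWW
WWRWWW
After op 3 fill(5,1,G) [40 cells changed]:
GGGGRG
GGGGGG
GGGGGG
GGGGGG
GGRRGG
GGRRGG
GGRRGG
GGRGGG
After op 4 paint(0,1,K):
GKGGRG
GGGGGG
GGGGGG
GGGGGG
GGRRGG
GGRRGG
GGRRGG
GGRGGG
After op 5 fill(6,2,K) [7 cells changed]:
GKGGRG
GGGGGG
GGGGGG
GGGGGG
GGKKGG
GGKKGG
GGKKGG
GGKGGG

Answer: GKGGRG
GGGGGG
GGGGGG
GGGGGG
GGKKGG
GGKKGG
GGKKGG
GGKGGG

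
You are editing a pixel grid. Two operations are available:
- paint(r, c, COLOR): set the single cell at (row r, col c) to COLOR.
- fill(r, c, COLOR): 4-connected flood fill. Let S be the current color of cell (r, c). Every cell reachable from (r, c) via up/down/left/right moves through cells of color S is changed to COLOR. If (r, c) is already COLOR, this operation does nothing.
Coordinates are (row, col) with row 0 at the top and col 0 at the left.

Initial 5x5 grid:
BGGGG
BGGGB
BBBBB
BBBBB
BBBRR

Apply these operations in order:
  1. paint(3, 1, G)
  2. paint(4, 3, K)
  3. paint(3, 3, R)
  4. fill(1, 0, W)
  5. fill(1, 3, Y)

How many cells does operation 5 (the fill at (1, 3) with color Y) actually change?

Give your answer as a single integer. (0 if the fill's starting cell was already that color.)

After op 1 paint(3,1,G):
BGGGG
BGGGB
BBBBB
BGBBB
BBBRR
After op 2 paint(4,3,K):
BGGGG
BGGGB
BBBBB
BGBBB
BBBKR
After op 3 paint(3,3,R):
BGGGG
BGGGB
BBBBB
BGBRB
BBBKR
After op 4 fill(1,0,W) [14 cells changed]:
WGGGG
WGGGW
WWWWW
WGWRW
WWWKR
After op 5 fill(1,3,Y) [7 cells changed]:
WYYYY
WYYYW
WWWWW
WGWRW
WWWKR

Answer: 7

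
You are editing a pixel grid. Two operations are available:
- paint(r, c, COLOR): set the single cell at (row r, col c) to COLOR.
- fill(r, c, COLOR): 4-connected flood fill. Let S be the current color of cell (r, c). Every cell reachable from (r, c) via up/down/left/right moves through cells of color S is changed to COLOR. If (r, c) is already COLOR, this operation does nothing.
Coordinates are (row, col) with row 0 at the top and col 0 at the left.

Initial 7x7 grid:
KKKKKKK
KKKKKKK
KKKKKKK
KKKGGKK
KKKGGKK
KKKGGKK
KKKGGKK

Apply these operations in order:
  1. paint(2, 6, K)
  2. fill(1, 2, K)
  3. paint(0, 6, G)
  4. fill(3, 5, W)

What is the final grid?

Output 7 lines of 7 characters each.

Answer: WWWWWWG
WWWWWWW
WWWWWWW
WWWGGWW
WWWGGWW
WWWGGWW
WWWGGWW

Derivation:
After op 1 paint(2,6,K):
KKKKKKK
KKKKKKK
KKKKKKK
KKKGGKK
KKKGGKK
KKKGGKK
KKKGGKK
After op 2 fill(1,2,K) [0 cells changed]:
KKKKKKK
KKKKKKK
KKKKKKK
KKKGGKK
KKKGGKK
KKKGGKK
KKKGGKK
After op 3 paint(0,6,G):
KKKKKKG
KKKKKKK
KKKKKKK
KKKGGKK
KKKGGKK
KKKGGKK
KKKGGKK
After op 4 fill(3,5,W) [40 cells changed]:
WWWWWWG
WWWWWWW
WWWWWWW
WWWGGWW
WWWGGWW
WWWGGWW
WWWGGWW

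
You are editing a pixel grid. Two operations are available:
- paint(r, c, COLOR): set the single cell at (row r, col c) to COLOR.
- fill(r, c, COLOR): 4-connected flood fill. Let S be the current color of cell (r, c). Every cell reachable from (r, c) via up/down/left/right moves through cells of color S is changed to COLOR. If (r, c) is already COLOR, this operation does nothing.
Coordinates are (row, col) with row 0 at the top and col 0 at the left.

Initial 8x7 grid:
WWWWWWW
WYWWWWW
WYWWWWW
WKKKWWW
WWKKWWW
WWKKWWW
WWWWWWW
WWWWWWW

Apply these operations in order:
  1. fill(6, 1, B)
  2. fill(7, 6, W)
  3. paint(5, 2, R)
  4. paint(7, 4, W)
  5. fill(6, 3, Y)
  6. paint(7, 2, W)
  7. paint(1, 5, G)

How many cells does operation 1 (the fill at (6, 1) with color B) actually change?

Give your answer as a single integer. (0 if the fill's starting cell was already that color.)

Answer: 47

Derivation:
After op 1 fill(6,1,B) [47 cells changed]:
BBBBBBB
BYBBBBB
BYBBBBB
BKKKBBB
BBKKBBB
BBKKBBB
BBBBBBB
BBBBBBB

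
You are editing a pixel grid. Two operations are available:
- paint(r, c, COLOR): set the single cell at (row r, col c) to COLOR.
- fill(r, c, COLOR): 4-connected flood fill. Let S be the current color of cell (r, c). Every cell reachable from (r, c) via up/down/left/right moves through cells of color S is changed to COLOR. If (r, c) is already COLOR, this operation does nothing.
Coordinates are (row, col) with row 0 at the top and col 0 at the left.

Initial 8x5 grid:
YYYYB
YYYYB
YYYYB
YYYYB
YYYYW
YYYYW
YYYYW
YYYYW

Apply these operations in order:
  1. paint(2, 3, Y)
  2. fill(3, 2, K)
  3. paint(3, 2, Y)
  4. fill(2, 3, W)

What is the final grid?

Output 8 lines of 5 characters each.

Answer: WWWWB
WWWWB
WWWWB
WWYWB
WWWWW
WWWWW
WWWWW
WWWWW

Derivation:
After op 1 paint(2,3,Y):
YYYYB
YYYYB
YYYYB
YYYYB
YYYYW
YYYYW
YYYYW
YYYYW
After op 2 fill(3,2,K) [32 cells changed]:
KKKKB
KKKKB
KKKKB
KKKKB
KKKKW
KKKKW
KKKKW
KKKKW
After op 3 paint(3,2,Y):
KKKKB
KKKKB
KKKKB
KKYKB
KKKKW
KKKKW
KKKKW
KKKKW
After op 4 fill(2,3,W) [31 cells changed]:
WWWWB
WWWWB
WWWWB
WWYWB
WWWWW
WWWWW
WWWWW
WWWWW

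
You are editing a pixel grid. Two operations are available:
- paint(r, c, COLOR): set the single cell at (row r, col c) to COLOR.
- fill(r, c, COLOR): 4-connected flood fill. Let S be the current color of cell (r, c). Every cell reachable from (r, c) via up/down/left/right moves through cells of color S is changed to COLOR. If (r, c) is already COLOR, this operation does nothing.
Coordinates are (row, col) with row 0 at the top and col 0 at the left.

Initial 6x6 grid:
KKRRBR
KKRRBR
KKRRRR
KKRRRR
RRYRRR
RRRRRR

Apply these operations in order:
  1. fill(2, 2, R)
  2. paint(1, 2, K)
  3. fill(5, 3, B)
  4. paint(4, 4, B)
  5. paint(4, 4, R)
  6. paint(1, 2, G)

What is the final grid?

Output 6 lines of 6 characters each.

Answer: KKBBBB
KKGBBB
KKBBBB
KKBBBB
BBYBRB
BBBBBB

Derivation:
After op 1 fill(2,2,R) [0 cells changed]:
KKRRBR
KKRRBR
KKRRRR
KKRRRR
RRYRRR
RRRRRR
After op 2 paint(1,2,K):
KKRRBR
KKKRBR
KKRRRR
KKRRRR
RRYRRR
RRRRRR
After op 3 fill(5,3,B) [24 cells changed]:
KKBBBB
KKKBBB
KKBBBB
KKBBBB
BBYBBB
BBBBBB
After op 4 paint(4,4,B):
KKBBBB
KKKBBB
KKBBBB
KKBBBB
BBYBBB
BBBBBB
After op 5 paint(4,4,R):
KKBBBB
KKKBBB
KKBBBB
KKBBBB
BBYBRB
BBBBBB
After op 6 paint(1,2,G):
KKBBBB
KKGBBB
KKBBBB
KKBBBB
BBYBRB
BBBBBB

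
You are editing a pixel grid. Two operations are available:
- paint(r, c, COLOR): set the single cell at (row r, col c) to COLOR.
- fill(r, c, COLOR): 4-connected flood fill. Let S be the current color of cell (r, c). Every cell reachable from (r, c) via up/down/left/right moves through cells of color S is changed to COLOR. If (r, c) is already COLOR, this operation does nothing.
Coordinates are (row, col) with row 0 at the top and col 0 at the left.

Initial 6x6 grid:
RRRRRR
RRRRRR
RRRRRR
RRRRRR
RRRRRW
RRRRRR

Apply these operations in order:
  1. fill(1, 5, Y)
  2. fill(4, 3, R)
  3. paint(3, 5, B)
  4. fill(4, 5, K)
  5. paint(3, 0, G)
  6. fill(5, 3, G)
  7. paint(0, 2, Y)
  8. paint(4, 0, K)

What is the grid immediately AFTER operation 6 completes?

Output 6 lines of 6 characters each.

Answer: GGGGGG
GGGGGG
GGGGGG
GGGGGB
GGGGGK
GGGGGG

Derivation:
After op 1 fill(1,5,Y) [35 cells changed]:
YYYYYY
YYYYYY
YYYYYY
YYYYYY
YYYYYW
YYYYYY
After op 2 fill(4,3,R) [35 cells changed]:
RRRRRR
RRRRRR
RRRRRR
RRRRRR
RRRRRW
RRRRRR
After op 3 paint(3,5,B):
RRRRRR
RRRRRR
RRRRRR
RRRRRB
RRRRRW
RRRRRR
After op 4 fill(4,5,K) [1 cells changed]:
RRRRRR
RRRRRR
RRRRRR
RRRRRB
RRRRRK
RRRRRR
After op 5 paint(3,0,G):
RRRRRR
RRRRRR
RRRRRR
GRRRRB
RRRRRK
RRRRRR
After op 6 fill(5,3,G) [33 cells changed]:
GGGGGG
GGGGGG
GGGGGG
GGGGGB
GGGGGK
GGGGGG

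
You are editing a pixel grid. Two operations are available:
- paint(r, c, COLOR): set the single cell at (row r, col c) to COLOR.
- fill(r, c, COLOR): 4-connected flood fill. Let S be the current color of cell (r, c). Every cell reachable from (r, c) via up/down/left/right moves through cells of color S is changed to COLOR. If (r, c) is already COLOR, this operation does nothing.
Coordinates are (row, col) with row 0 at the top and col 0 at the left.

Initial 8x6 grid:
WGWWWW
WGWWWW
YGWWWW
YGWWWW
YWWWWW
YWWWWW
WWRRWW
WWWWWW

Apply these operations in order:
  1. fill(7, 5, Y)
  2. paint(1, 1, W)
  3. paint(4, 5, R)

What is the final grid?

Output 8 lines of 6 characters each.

Answer: WGYYYY
WWYYYY
YGYYYY
YGYYYY
YYYYYR
YYYYYY
YYRRYY
YYYYYY

Derivation:
After op 1 fill(7,5,Y) [36 cells changed]:
WGYYYY
WGYYYY
YGYYYY
YGYYYY
YYYYYY
YYYYYY
YYRRYY
YYYYYY
After op 2 paint(1,1,W):
WGYYYY
WWYYYY
YGYYYY
YGYYYY
YYYYYY
YYYYYY
YYRRYY
YYYYYY
After op 3 paint(4,5,R):
WGYYYY
WWYYYY
YGYYYY
YGYYYY
YYYYYR
YYYYYY
YYRRYY
YYYYYY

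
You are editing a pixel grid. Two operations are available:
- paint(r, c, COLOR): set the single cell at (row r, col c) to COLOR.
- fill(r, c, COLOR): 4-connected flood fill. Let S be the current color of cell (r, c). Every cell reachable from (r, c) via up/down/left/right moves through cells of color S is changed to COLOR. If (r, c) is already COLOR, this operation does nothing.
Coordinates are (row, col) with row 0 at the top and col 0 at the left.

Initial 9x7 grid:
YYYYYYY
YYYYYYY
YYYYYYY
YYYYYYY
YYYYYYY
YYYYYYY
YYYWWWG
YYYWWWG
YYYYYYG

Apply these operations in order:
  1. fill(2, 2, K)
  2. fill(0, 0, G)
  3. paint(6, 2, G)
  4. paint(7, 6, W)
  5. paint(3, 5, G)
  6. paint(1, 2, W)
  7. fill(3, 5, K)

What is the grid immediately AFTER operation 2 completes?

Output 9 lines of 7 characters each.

After op 1 fill(2,2,K) [54 cells changed]:
KKKKKKK
KKKKKKK
KKKKKKK
KKKKKKK
KKKKKKK
KKKKKKK
KKKWWWG
KKKWWWG
KKKKKKG
After op 2 fill(0,0,G) [54 cells changed]:
GGGGGGG
GGGGGGG
GGGGGGG
GGGGGGG
GGGGGGG
GGGGGGG
GGGWWWG
GGGWWWG
GGGGGGG

Answer: GGGGGGG
GGGGGGG
GGGGGGG
GGGGGGG
GGGGGGG
GGGGGGG
GGGWWWG
GGGWWWG
GGGGGGG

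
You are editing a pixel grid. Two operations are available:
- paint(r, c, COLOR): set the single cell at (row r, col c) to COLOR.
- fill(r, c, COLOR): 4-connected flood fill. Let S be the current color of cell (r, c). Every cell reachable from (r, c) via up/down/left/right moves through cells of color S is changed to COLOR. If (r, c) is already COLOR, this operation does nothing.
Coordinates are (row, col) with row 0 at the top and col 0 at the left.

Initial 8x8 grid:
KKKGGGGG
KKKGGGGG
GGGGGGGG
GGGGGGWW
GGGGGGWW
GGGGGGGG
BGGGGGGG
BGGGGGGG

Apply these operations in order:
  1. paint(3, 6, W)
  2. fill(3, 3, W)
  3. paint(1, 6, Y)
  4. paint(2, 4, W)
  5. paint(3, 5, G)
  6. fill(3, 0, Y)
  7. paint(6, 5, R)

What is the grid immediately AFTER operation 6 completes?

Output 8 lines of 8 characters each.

After op 1 paint(3,6,W):
KKKGGGGG
KKKGGGGG
GGGGGGGG
GGGGGGWW
GGGGGGWW
GGGGGGGG
BGGGGGGG
BGGGGGGG
After op 2 fill(3,3,W) [52 cells changed]:
KKKWWWWW
KKKWWWWW
WWWWWWWW
WWWWWWWW
WWWWWWWW
WWWWWWWW
BWWWWWWW
BWWWWWWW
After op 3 paint(1,6,Y):
KKKWWWWW
KKKWWWYW
WWWWWWWW
WWWWWWWW
WWWWWWWW
WWWWWWWW
BWWWWWWW
BWWWWWWW
After op 4 paint(2,4,W):
KKKWWWWW
KKKWWWYW
WWWWWWWW
WWWWWWWW
WWWWWWWW
WWWWWWWW
BWWWWWWW
BWWWWWWW
After op 5 paint(3,5,G):
KKKWWWWW
KKKWWWYW
WWWWWWWW
WWWWWGWW
WWWWWWWW
WWWWWWWW
BWWWWWWW
BWWWWWWW
After op 6 fill(3,0,Y) [54 cells changed]:
KKKYYYYY
KKKYYYYY
YYYYYYYY
YYYYYGYY
YYYYYYYY
YYYYYYYY
BYYYYYYY
BYYYYYYY

Answer: KKKYYYYY
KKKYYYYY
YYYYYYYY
YYYYYGYY
YYYYYYYY
YYYYYYYY
BYYYYYYY
BYYYYYYY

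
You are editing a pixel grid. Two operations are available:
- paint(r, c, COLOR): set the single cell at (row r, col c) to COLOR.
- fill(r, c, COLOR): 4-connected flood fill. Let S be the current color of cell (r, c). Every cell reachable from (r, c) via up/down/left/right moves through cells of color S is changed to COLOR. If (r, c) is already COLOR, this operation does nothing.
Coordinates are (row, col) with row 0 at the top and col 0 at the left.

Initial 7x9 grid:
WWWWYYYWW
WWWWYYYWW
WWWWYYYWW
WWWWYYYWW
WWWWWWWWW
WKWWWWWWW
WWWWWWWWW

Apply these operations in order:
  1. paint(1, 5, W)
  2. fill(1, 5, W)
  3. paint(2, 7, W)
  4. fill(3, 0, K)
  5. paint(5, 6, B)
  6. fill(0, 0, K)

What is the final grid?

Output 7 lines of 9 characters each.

After op 1 paint(1,5,W):
WWWWYYYWW
WWWWYWYWW
WWWWYYYWW
WWWWYYYWW
WWWWWWWWW
WKWWWWWWW
WWWWWWWWW
After op 2 fill(1,5,W) [0 cells changed]:
WWWWYYYWW
WWWWYWYWW
WWWWYYYWW
WWWWYYYWW
WWWWWWWWW
WKWWWWWWW
WWWWWWWWW
After op 3 paint(2,7,W):
WWWWYYYWW
WWWWYWYWW
WWWWYYYWW
WWWWYYYWW
WWWWWWWWW
WKWWWWWWW
WWWWWWWWW
After op 4 fill(3,0,K) [50 cells changed]:
KKKKYYYKK
KKKKYWYKK
KKKKYYYKK
KKKKYYYKK
KKKKKKKKK
KKKKKKKKK
KKKKKKKKK
After op 5 paint(5,6,B):
KKKKYYYKK
KKKKYWYKK
KKKKYYYKK
KKKKYYYKK
KKKKKKKKK
KKKKKKBKK
KKKKKKKKK
After op 6 fill(0,0,K) [0 cells changed]:
KKKKYYYKK
KKKKYWYKK
KKKKYYYKK
KKKKYYYKK
KKKKKKKKK
KKKKKKBKK
KKKKKKKKK

Answer: KKKKYYYKK
KKKKYWYKK
KKKKYYYKK
KKKKYYYKK
KKKKKKKKK
KKKKKKBKK
KKKKKKKKK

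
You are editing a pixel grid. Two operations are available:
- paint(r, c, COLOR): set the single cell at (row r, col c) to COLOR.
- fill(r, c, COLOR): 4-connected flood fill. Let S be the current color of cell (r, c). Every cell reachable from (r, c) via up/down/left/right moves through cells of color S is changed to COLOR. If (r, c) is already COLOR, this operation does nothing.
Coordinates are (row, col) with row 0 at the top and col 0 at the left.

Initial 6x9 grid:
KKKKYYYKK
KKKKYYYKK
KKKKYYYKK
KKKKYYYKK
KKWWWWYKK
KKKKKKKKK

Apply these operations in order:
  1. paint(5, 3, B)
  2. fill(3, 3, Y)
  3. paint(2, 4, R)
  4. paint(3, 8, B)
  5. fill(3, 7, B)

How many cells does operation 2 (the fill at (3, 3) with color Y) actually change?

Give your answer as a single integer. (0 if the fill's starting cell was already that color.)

Answer: 21

Derivation:
After op 1 paint(5,3,B):
KKKKYYYKK
KKKKYYYKK
KKKKYYYKK
KKKKYYYKK
KKWWWWYKK
KKKBKKKKK
After op 2 fill(3,3,Y) [21 cells changed]:
YYYYYYYKK
YYYYYYYKK
YYYYYYYKK
YYYYYYYKK
YYWWWWYKK
YYYBKKKKK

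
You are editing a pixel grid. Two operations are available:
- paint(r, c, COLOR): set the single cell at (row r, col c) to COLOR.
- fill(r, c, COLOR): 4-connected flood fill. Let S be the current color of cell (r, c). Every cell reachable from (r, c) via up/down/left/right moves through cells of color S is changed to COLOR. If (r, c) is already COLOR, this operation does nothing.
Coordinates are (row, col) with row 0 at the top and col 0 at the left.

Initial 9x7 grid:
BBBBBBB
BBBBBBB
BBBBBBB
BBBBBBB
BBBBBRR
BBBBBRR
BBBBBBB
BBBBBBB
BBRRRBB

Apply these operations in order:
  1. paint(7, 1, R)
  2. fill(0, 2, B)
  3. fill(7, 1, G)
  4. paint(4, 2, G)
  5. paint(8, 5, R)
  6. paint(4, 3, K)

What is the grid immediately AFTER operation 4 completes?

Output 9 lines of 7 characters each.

Answer: BBBBBBB
BBBBBBB
BBBBBBB
BBBBBBB
BBGBBRR
BBBBBRR
BBBBBBB
BGBBBBB
BBRRRBB

Derivation:
After op 1 paint(7,1,R):
BBBBBBB
BBBBBBB
BBBBBBB
BBBBBBB
BBBBBRR
BBBBBRR
BBBBBBB
BRBBBBB
BBRRRBB
After op 2 fill(0,2,B) [0 cells changed]:
BBBBBBB
BBBBBBB
BBBBBBB
BBBBBBB
BBBBBRR
BBBBBRR
BBBBBBB
BRBBBBB
BBRRRBB
After op 3 fill(7,1,G) [1 cells changed]:
BBBBBBB
BBBBBBB
BBBBBBB
BBBBBBB
BBBBBRR
BBBBBRR
BBBBBBB
BGBBBBB
BBRRRBB
After op 4 paint(4,2,G):
BBBBBBB
BBBBBBB
BBBBBBB
BBBBBBB
BBGBBRR
BBBBBRR
BBBBBBB
BGBBBBB
BBRRRBB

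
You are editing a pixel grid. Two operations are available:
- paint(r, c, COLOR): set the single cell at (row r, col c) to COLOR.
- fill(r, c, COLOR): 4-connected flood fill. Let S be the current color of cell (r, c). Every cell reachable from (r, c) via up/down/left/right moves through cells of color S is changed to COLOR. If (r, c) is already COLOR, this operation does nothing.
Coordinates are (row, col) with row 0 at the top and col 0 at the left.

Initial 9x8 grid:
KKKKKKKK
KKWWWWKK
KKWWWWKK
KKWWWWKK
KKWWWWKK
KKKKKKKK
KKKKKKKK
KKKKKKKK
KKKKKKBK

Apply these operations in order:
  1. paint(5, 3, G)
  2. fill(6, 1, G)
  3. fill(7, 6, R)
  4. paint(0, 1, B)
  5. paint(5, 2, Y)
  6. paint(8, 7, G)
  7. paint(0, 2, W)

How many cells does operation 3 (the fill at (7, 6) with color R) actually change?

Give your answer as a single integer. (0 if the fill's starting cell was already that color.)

After op 1 paint(5,3,G):
KKKKKKKK
KKWWWWKK
KKWWWWKK
KKWWWWKK
KKWWWWKK
KKKGKKKK
KKKKKKKK
KKKKKKKK
KKKKKKBK
After op 2 fill(6,1,G) [54 cells changed]:
GGGGGGGG
GGWWWWGG
GGWWWWGG
GGWWWWGG
GGWWWWGG
GGGGGGGG
GGGGGGGG
GGGGGGGG
GGGGGGBG
After op 3 fill(7,6,R) [55 cells changed]:
RRRRRRRR
RRWWWWRR
RRWWWWRR
RRWWWWRR
RRWWWWRR
RRRRRRRR
RRRRRRRR
RRRRRRRR
RRRRRRBR

Answer: 55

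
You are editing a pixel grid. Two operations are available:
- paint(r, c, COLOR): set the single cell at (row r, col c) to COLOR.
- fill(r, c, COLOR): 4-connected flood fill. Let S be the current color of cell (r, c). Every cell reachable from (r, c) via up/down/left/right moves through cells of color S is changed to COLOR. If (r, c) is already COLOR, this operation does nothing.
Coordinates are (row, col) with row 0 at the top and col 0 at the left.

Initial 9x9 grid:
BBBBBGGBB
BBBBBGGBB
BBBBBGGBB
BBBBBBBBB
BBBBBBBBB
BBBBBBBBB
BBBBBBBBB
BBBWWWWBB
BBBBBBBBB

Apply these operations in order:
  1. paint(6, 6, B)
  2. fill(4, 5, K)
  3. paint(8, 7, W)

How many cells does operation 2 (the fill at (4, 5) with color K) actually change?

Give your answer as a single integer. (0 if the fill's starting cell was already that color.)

After op 1 paint(6,6,B):
BBBBBGGBB
BBBBBGGBB
BBBBBGGBB
BBBBBBBBB
BBBBBBBBB
BBBBBBBBB
BBBBBBBBB
BBBWWWWBB
BBBBBBBBB
After op 2 fill(4,5,K) [71 cells changed]:
KKKKKGGKK
KKKKKGGKK
KKKKKGGKK
KKKKKKKKK
KKKKKKKKK
KKKKKKKKK
KKKKKKKKK
KKKWWWWKK
KKKKKKKKK

Answer: 71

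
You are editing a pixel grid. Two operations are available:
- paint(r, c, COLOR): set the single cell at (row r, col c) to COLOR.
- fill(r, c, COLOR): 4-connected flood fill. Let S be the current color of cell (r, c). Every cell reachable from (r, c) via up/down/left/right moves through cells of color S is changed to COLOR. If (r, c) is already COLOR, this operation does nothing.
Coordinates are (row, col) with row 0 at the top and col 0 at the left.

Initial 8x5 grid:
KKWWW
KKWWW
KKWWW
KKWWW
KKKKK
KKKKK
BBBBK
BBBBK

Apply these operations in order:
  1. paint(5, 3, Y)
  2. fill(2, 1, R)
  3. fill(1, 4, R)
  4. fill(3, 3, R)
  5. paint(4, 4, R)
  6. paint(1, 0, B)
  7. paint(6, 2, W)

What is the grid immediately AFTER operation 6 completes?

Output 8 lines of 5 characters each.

After op 1 paint(5,3,Y):
KKWWW
KKWWW
KKWWW
KKWWW
KKKKK
KKKYK
BBBBK
BBBBK
After op 2 fill(2,1,R) [19 cells changed]:
RRWWW
RRWWW
RRWWW
RRWWW
RRRRR
RRRYR
BBBBR
BBBBR
After op 3 fill(1,4,R) [12 cells changed]:
RRRRR
RRRRR
RRRRR
RRRRR
RRRRR
RRRYR
BBBBR
BBBBR
After op 4 fill(3,3,R) [0 cells changed]:
RRRRR
RRRRR
RRRRR
RRRRR
RRRRR
RRRYR
BBBBR
BBBBR
After op 5 paint(4,4,R):
RRRRR
RRRRR
RRRRR
RRRRR
RRRRR
RRRYR
BBBBR
BBBBR
After op 6 paint(1,0,B):
RRRRR
BRRRR
RRRRR
RRRRR
RRRRR
RRRYR
BBBBR
BBBBR

Answer: RRRRR
BRRRR
RRRRR
RRRRR
RRRRR
RRRYR
BBBBR
BBBBR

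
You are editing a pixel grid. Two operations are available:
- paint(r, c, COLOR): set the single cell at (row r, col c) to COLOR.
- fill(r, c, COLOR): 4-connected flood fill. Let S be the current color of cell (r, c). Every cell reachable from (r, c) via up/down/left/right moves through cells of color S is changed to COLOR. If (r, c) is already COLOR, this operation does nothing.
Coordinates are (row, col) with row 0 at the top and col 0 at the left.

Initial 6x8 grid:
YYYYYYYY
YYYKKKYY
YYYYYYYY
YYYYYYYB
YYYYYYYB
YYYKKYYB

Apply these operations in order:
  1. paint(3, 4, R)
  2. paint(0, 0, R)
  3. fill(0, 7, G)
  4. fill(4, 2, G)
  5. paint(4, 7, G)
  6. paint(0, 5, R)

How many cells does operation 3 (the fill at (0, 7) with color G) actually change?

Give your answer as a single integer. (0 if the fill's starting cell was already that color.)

Answer: 38

Derivation:
After op 1 paint(3,4,R):
YYYYYYYY
YYYKKKYY
YYYYYYYY
YYYYRYYB
YYYYYYYB
YYYKKYYB
After op 2 paint(0,0,R):
RYYYYYYY
YYYKKKYY
YYYYYYYY
YYYYRYYB
YYYYYYYB
YYYKKYYB
After op 3 fill(0,7,G) [38 cells changed]:
RGGGGGGG
GGGKKKGG
GGGGGGGG
GGGGRGGB
GGGGGGGB
GGGKKGGB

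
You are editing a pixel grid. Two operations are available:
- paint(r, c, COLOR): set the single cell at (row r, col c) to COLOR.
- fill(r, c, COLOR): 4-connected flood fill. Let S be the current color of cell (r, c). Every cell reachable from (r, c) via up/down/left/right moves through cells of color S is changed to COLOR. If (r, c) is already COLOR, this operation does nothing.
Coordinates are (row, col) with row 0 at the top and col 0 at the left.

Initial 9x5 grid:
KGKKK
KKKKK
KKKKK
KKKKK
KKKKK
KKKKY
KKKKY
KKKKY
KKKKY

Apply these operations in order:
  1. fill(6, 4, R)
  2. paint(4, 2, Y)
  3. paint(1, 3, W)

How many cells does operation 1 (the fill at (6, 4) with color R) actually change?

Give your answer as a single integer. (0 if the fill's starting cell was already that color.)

Answer: 4

Derivation:
After op 1 fill(6,4,R) [4 cells changed]:
KGKKK
KKKKK
KKKKK
KKKKK
KKKKK
KKKKR
KKKKR
KKKKR
KKKKR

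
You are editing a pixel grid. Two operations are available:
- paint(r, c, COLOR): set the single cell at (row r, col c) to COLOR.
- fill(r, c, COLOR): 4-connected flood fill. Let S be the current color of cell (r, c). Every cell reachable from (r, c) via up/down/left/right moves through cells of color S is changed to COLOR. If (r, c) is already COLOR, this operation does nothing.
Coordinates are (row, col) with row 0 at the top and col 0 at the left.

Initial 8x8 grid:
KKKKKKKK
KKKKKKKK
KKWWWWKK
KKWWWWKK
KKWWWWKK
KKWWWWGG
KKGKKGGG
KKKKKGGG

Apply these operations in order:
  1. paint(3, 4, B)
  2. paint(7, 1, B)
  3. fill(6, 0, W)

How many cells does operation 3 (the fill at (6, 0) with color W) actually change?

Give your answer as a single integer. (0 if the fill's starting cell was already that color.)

After op 1 paint(3,4,B):
KKKKKKKK
KKKKKKKK
KKWWWWKK
KKWWBWKK
KKWWWWKK
KKWWWWGG
KKGKKGGG
KKKKKGGG
After op 2 paint(7,1,B):
KKKKKKKK
KKKKKKKK
KKWWWWKK
KKWWBWKK
KKWWWWKK
KKWWWWGG
KKGKKGGG
KBKKKGGG
After op 3 fill(6,0,W) [33 cells changed]:
WWWWWWWW
WWWWWWWW
WWWWWWWW
WWWWBWWW
WWWWWWWW
WWWWWWGG
WWGKKGGG
WBKKKGGG

Answer: 33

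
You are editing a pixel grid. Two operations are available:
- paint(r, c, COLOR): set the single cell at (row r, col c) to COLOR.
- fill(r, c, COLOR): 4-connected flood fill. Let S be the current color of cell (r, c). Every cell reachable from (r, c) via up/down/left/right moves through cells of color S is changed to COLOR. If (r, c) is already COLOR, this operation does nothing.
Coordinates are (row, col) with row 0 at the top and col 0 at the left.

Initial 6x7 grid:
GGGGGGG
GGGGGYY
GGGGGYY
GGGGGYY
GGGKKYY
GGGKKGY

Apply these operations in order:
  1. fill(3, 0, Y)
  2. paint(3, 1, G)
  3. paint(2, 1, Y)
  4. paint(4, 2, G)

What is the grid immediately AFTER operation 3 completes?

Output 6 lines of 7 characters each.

Answer: YYYYYYY
YYYYYYY
YYYYYYY
YGYYYYY
YYYKKYY
YYYKKGY

Derivation:
After op 1 fill(3,0,Y) [28 cells changed]:
YYYYYYY
YYYYYYY
YYYYYYY
YYYYYYY
YYYKKYY
YYYKKGY
After op 2 paint(3,1,G):
YYYYYYY
YYYYYYY
YYYYYYY
YGYYYYY
YYYKKYY
YYYKKGY
After op 3 paint(2,1,Y):
YYYYYYY
YYYYYYY
YYYYYYY
YGYYYYY
YYYKKYY
YYYKKGY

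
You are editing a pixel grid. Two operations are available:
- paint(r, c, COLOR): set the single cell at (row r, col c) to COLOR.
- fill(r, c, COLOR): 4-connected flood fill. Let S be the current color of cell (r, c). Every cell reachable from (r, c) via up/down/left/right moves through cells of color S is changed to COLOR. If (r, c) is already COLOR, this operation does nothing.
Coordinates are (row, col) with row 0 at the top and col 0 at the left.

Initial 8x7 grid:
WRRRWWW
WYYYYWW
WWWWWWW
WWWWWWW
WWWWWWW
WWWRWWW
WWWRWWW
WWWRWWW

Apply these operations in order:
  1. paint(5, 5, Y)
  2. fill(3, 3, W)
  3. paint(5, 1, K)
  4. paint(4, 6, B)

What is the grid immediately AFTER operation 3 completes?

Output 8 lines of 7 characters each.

After op 1 paint(5,5,Y):
WRRRWWW
WYYYYWW
WWWWWWW
WWWWWWW
WWWWWWW
WWWRWYW
WWWRWWW
WWWRWWW
After op 2 fill(3,3,W) [0 cells changed]:
WRRRWWW
WYYYYWW
WWWWWWW
WWWWWWW
WWWWWWW
WWWRWYW
WWWRWWW
WWWRWWW
After op 3 paint(5,1,K):
WRRRWWW
WYYYYWW
WWWWWWW
WWWWWWW
WWWWWWW
WKWRWYW
WWWRWWW
WWWRWWW

Answer: WRRRWWW
WYYYYWW
WWWWWWW
WWWWWWW
WWWWWWW
WKWRWYW
WWWRWWW
WWWRWWW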